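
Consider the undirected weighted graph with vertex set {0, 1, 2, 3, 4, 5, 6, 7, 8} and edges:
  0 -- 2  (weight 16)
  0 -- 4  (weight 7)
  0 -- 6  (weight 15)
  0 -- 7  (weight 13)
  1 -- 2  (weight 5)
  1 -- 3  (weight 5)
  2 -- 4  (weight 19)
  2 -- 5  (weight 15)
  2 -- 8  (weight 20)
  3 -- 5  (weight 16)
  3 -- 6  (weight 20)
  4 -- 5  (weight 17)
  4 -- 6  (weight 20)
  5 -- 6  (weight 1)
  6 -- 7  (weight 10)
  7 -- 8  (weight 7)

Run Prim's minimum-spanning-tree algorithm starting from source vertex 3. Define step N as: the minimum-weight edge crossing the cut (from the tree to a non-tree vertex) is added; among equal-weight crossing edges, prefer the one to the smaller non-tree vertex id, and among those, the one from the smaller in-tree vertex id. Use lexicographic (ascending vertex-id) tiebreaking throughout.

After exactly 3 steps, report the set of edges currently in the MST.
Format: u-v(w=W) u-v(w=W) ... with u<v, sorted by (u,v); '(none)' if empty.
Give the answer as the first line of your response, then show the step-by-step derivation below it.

1-2(w=5) 1-3(w=5) 2-5(w=15)

step 1: add edge 1-3 (w=5); MST = {1-3(w=5)}
step 2: add edge 1-2 (w=5); MST = {1-2(w=5) 1-3(w=5)}
step 3: add edge 2-5 (w=15); MST = {1-2(w=5) 1-3(w=5) 2-5(w=15)}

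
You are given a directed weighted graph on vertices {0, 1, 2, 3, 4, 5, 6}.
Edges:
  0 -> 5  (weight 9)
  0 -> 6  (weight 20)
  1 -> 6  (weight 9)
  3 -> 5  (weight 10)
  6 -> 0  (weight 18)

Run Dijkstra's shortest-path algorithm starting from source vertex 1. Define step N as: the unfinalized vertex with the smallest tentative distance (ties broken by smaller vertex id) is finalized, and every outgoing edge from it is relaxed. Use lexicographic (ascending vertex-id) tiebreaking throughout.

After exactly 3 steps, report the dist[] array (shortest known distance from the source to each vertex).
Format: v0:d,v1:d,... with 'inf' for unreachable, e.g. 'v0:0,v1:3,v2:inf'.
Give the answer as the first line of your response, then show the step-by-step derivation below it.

v0:27,v1:0,v2:inf,v3:inf,v4:inf,v5:36,v6:9

step 1: dist = v0:inf,v1:0,v2:inf,v3:inf,v4:inf,v5:inf,v6:9
step 2: dist = v0:27,v1:0,v2:inf,v3:inf,v4:inf,v5:inf,v6:9
step 3: dist = v0:27,v1:0,v2:inf,v3:inf,v4:inf,v5:36,v6:9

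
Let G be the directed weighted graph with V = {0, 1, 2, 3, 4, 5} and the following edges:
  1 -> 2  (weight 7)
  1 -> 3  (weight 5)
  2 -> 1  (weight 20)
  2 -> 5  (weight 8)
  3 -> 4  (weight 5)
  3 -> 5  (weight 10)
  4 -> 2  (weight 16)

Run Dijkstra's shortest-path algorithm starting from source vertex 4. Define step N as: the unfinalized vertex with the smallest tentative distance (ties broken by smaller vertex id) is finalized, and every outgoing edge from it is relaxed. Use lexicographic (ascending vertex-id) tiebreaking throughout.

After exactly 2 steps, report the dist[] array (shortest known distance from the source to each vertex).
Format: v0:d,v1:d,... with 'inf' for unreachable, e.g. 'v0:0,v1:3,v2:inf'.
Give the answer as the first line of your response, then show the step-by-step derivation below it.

v0:inf,v1:36,v2:16,v3:inf,v4:0,v5:24

step 1: dist = v0:inf,v1:inf,v2:16,v3:inf,v4:0,v5:inf
step 2: dist = v0:inf,v1:36,v2:16,v3:inf,v4:0,v5:24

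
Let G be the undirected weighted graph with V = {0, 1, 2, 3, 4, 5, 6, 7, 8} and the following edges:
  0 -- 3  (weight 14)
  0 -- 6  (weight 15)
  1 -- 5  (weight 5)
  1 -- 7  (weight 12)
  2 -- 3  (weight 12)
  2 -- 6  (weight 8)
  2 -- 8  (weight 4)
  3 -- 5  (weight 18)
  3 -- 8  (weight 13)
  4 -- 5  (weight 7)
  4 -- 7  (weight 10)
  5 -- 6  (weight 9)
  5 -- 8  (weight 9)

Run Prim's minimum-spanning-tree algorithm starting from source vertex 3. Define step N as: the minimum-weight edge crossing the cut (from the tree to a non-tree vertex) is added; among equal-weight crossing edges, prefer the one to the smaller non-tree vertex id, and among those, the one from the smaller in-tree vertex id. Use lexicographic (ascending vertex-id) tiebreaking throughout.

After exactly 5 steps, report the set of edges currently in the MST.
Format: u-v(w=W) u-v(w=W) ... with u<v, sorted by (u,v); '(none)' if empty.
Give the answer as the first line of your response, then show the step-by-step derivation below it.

1-5(w=5) 2-3(w=12) 2-6(w=8) 2-8(w=4) 5-6(w=9)

step 1: add edge 2-3 (w=12); MST = {2-3(w=12)}
step 2: add edge 2-8 (w=4); MST = {2-3(w=12) 2-8(w=4)}
step 3: add edge 2-6 (w=8); MST = {2-3(w=12) 2-6(w=8) 2-8(w=4)}
step 4: add edge 5-6 (w=9); MST = {2-3(w=12) 2-6(w=8) 2-8(w=4) 5-6(w=9)}
step 5: add edge 1-5 (w=5); MST = {1-5(w=5) 2-3(w=12) 2-6(w=8) 2-8(w=4) 5-6(w=9)}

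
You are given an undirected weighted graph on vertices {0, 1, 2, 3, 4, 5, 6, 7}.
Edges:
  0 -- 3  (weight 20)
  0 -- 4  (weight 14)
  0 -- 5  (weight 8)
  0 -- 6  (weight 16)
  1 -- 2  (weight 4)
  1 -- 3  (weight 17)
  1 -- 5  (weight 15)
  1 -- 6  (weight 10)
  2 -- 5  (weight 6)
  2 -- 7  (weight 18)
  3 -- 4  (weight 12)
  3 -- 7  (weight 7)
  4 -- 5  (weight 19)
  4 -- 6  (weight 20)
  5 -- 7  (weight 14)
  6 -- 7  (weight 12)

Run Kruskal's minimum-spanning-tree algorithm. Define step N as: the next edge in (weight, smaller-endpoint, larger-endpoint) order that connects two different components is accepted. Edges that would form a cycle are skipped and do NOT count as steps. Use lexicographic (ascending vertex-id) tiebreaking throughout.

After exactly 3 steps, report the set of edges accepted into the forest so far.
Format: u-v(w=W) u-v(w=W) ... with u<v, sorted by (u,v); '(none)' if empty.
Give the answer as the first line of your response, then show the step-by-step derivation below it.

1-2(w=4) 2-5(w=6) 3-7(w=7)

step 1: add edge 1-2 (w=4); MST = {1-2(w=4)}
step 2: add edge 2-5 (w=6); MST = {1-2(w=4) 2-5(w=6)}
step 3: add edge 3-7 (w=7); MST = {1-2(w=4) 2-5(w=6) 3-7(w=7)}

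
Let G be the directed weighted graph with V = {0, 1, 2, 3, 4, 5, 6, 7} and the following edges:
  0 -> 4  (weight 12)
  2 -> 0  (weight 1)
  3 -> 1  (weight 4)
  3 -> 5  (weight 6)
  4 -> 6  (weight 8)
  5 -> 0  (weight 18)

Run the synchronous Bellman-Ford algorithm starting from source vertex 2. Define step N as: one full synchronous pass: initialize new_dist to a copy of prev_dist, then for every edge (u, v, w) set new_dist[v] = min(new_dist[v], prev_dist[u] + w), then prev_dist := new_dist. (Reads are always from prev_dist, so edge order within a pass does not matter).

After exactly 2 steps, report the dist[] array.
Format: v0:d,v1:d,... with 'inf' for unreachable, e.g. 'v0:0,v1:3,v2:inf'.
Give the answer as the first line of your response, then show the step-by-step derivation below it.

v0:1,v1:inf,v2:0,v3:inf,v4:13,v5:inf,v6:inf,v7:inf

step 1: dist = v0:1,v1:inf,v2:0,v3:inf,v4:inf,v5:inf,v6:inf,v7:inf
step 2: dist = v0:1,v1:inf,v2:0,v3:inf,v4:13,v5:inf,v6:inf,v7:inf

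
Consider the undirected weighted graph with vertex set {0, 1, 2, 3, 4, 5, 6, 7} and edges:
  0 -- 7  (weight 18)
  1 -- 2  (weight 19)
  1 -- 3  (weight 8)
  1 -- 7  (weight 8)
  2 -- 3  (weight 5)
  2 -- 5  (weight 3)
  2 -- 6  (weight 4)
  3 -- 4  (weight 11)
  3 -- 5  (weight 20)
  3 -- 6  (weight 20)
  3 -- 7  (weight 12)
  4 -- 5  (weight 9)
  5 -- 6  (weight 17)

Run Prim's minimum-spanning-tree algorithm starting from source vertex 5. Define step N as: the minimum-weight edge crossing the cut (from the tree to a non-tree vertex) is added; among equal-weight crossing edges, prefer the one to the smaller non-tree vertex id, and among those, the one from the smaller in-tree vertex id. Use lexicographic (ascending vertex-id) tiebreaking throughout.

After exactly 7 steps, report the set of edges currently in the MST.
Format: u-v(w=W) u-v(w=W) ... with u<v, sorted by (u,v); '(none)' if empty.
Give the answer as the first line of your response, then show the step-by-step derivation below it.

0-7(w=18) 1-3(w=8) 1-7(w=8) 2-3(w=5) 2-5(w=3) 2-6(w=4) 4-5(w=9)

step 1: add edge 2-5 (w=3); MST = {2-5(w=3)}
step 2: add edge 2-6 (w=4); MST = {2-5(w=3) 2-6(w=4)}
step 3: add edge 2-3 (w=5); MST = {2-3(w=5) 2-5(w=3) 2-6(w=4)}
step 4: add edge 1-3 (w=8); MST = {1-3(w=8) 2-3(w=5) 2-5(w=3) 2-6(w=4)}
step 5: add edge 1-7 (w=8); MST = {1-3(w=8) 1-7(w=8) 2-3(w=5) 2-5(w=3) 2-6(w=4)}
step 6: add edge 4-5 (w=9); MST = {1-3(w=8) 1-7(w=8) 2-3(w=5) 2-5(w=3) 2-6(w=4) 4-5(w=9)}
step 7: add edge 0-7 (w=18); MST = {0-7(w=18) 1-3(w=8) 1-7(w=8) 2-3(w=5) 2-5(w=3) 2-6(w=4) 4-5(w=9)}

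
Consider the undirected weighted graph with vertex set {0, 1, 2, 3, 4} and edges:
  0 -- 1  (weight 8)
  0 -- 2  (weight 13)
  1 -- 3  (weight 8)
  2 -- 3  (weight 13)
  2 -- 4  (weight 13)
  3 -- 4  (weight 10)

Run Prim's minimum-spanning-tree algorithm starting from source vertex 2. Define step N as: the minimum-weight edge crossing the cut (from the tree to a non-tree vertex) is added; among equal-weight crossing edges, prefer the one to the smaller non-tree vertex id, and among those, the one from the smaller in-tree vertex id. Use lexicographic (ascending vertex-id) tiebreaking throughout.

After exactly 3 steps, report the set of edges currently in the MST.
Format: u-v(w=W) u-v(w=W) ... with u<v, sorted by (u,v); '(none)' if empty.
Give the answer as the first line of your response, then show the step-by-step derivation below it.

0-1(w=8) 0-2(w=13) 1-3(w=8)

step 1: add edge 0-2 (w=13); MST = {0-2(w=13)}
step 2: add edge 0-1 (w=8); MST = {0-1(w=8) 0-2(w=13)}
step 3: add edge 1-3 (w=8); MST = {0-1(w=8) 0-2(w=13) 1-3(w=8)}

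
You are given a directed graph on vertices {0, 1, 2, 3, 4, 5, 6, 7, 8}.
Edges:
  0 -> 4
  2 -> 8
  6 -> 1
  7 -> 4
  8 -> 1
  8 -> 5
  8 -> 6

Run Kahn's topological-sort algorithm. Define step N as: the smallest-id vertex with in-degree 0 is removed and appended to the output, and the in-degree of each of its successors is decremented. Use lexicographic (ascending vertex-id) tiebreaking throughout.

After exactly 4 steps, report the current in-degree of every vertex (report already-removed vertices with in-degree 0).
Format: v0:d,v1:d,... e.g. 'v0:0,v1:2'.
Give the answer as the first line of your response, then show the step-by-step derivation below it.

v0:0,v1:2,v2:0,v3:0,v4:0,v5:1,v6:1,v7:0,v8:0

step 1: output 0; order=[0]; indeg=(0,2,0,0,1,1,1,0,1)
step 2: output 2; order=[0,2]; indeg=(0,2,0,0,1,1,1,0,0)
step 3: output 3; order=[0,2,3]; indeg=(0,2,0,0,1,1,1,0,0)
step 4: output 7; order=[0,2,3,7]; indeg=(0,2,0,0,0,1,1,0,0)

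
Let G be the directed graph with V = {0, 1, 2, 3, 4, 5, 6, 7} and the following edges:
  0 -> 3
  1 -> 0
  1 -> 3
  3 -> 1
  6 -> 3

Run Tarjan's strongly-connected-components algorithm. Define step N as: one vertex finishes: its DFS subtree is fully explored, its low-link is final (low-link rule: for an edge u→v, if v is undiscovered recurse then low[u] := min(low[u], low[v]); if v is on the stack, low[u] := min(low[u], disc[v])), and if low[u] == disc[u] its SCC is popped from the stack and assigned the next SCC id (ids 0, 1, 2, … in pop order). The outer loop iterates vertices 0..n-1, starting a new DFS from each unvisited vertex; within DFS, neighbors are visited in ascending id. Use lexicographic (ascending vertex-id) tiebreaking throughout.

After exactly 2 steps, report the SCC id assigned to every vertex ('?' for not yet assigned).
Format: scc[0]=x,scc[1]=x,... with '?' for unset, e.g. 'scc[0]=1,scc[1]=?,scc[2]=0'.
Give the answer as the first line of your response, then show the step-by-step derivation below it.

scc[0]=?,scc[1]=?,scc[2]=?,scc[3]=?,scc[4]=?,scc[5]=?,scc[6]=?,scc[7]=?

step 1: low=(low[0]=0,low[1]=0,low[2]=?,low[3]=1,low[4]=?,low[5]=?,low[6]=?,low[7]=?); scc=(scc[0]=?,scc[1]=?,scc[2]=?,scc[3]=?,scc[4]=?,scc[5]=?,scc[6]=?,scc[7]=?)
step 2: low=(low[0]=0,low[1]=0,low[2]=?,low[3]=0,low[4]=?,low[5]=?,low[6]=?,low[7]=?); scc=(scc[0]=?,scc[1]=?,scc[2]=?,scc[3]=?,scc[4]=?,scc[5]=?,scc[6]=?,scc[7]=?)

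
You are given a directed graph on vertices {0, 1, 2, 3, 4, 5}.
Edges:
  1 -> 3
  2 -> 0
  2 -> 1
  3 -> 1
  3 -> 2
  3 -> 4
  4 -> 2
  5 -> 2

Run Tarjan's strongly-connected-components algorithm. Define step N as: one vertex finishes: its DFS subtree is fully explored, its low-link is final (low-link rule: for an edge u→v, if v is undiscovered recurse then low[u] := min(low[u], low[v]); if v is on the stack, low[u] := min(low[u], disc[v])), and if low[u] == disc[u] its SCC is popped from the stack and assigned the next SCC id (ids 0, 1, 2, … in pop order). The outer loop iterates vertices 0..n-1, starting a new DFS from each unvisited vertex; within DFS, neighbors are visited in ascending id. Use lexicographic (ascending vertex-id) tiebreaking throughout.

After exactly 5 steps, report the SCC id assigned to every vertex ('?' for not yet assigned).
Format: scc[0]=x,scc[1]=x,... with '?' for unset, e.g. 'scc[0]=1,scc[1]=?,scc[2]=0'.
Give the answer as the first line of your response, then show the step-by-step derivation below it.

scc[0]=0,scc[1]=1,scc[2]=1,scc[3]=1,scc[4]=1,scc[5]=?

step 1: low=(low[0]=0,low[1]=?,low[2]=?,low[3]=?,low[4]=?,low[5]=?); scc=(scc[0]=0,scc[1]=?,scc[2]=?,scc[3]=?,scc[4]=?,scc[5]=?)
step 2: low=(low[0]=0,low[1]=1,low[2]=1,low[3]=1,low[4]=?,low[5]=?); scc=(scc[0]=0,scc[1]=?,scc[2]=?,scc[3]=?,scc[4]=?,scc[5]=?)
step 3: low=(low[0]=0,low[1]=1,low[2]=1,low[3]=1,low[4]=3,low[5]=?); scc=(scc[0]=0,scc[1]=?,scc[2]=?,scc[3]=?,scc[4]=?,scc[5]=?)
step 4: low=(low[0]=0,low[1]=1,low[2]=1,low[3]=1,low[4]=3,low[5]=?); scc=(scc[0]=0,scc[1]=?,scc[2]=?,scc[3]=?,scc[4]=?,scc[5]=?)
step 5: low=(low[0]=0,low[1]=1,low[2]=1,low[3]=1,low[4]=3,low[5]=?); scc=(scc[0]=0,scc[1]=1,scc[2]=1,scc[3]=1,scc[4]=1,scc[5]=?)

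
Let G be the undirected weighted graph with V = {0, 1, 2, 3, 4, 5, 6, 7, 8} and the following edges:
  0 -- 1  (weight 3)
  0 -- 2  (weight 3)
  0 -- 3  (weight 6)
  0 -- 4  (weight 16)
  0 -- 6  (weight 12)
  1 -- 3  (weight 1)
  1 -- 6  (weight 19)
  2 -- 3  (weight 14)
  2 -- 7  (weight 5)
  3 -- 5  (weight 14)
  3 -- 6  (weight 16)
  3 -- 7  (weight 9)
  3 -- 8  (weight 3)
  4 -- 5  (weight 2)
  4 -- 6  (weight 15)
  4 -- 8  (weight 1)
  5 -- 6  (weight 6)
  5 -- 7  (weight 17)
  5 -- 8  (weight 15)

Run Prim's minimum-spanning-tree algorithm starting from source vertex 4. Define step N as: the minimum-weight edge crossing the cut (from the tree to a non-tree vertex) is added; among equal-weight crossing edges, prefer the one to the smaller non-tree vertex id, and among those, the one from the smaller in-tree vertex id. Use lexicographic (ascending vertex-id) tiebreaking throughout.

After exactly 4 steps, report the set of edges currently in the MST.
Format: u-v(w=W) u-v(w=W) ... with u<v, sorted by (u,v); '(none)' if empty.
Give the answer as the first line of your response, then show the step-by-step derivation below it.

1-3(w=1) 3-8(w=3) 4-5(w=2) 4-8(w=1)

step 1: add edge 4-8 (w=1); MST = {4-8(w=1)}
step 2: add edge 4-5 (w=2); MST = {4-5(w=2) 4-8(w=1)}
step 3: add edge 3-8 (w=3); MST = {3-8(w=3) 4-5(w=2) 4-8(w=1)}
step 4: add edge 1-3 (w=1); MST = {1-3(w=1) 3-8(w=3) 4-5(w=2) 4-8(w=1)}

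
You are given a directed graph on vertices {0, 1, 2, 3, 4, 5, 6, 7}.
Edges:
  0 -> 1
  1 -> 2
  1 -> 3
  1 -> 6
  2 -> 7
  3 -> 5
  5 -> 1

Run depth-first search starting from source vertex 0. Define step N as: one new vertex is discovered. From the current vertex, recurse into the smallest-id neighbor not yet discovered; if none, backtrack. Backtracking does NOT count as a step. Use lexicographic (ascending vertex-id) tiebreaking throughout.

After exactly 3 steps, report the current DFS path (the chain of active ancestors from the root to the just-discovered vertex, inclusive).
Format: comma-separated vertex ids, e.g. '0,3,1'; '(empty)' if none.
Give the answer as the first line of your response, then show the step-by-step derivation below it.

0,1,2

step 1: discover 0; path=0; order=0
step 2: discover 1; path=0>1; order=0,1
step 3: discover 2; path=0>1>2; order=0,1,2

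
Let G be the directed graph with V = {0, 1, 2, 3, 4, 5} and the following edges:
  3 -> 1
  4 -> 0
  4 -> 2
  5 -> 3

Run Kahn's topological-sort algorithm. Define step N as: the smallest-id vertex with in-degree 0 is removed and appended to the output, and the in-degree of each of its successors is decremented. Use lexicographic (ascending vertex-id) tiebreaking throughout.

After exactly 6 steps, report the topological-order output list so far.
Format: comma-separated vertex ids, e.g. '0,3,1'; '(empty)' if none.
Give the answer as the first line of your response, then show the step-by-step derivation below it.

4,0,2,5,3,1

step 1: output 4; order=[4]; indeg=(0,1,0,1,0,0)
step 2: output 0; order=[4,0]; indeg=(0,1,0,1,0,0)
step 3: output 2; order=[4,0,2]; indeg=(0,1,0,1,0,0)
step 4: output 5; order=[4,0,2,5]; indeg=(0,1,0,0,0,0)
step 5: output 3; order=[4,0,2,5,3]; indeg=(0,0,0,0,0,0)
step 6: output 1; order=[4,0,2,5,3,1]; indeg=(0,0,0,0,0,0)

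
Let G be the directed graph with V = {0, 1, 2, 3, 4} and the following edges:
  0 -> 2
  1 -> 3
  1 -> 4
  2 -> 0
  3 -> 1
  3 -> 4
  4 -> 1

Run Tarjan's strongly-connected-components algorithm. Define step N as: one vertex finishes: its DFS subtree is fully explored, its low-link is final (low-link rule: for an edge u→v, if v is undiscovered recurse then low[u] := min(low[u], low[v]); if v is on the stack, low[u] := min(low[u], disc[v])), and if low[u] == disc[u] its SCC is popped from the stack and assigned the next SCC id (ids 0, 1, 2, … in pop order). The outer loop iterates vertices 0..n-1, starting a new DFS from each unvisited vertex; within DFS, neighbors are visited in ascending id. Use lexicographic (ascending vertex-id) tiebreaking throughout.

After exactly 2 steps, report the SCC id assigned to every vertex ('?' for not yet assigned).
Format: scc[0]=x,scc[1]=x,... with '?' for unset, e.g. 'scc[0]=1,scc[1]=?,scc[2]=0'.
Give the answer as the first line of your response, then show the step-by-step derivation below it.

scc[0]=0,scc[1]=?,scc[2]=0,scc[3]=?,scc[4]=?

step 1: low=(low[0]=0,low[1]=?,low[2]=0,low[3]=?,low[4]=?); scc=(scc[0]=?,scc[1]=?,scc[2]=?,scc[3]=?,scc[4]=?)
step 2: low=(low[0]=0,low[1]=?,low[2]=0,low[3]=?,low[4]=?); scc=(scc[0]=0,scc[1]=?,scc[2]=0,scc[3]=?,scc[4]=?)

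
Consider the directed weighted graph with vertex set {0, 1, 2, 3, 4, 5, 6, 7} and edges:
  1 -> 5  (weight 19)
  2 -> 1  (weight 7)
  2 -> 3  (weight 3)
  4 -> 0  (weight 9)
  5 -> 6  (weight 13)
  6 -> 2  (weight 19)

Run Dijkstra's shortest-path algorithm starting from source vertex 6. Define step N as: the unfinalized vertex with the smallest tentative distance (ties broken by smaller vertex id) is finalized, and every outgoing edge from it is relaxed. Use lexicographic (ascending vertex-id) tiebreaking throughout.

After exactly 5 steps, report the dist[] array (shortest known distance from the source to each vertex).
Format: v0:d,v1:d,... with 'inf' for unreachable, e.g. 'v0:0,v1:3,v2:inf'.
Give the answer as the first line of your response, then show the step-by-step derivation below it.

v0:inf,v1:26,v2:19,v3:22,v4:inf,v5:45,v6:0,v7:inf

step 1: dist = v0:inf,v1:inf,v2:19,v3:inf,v4:inf,v5:inf,v6:0,v7:inf
step 2: dist = v0:inf,v1:26,v2:19,v3:22,v4:inf,v5:inf,v6:0,v7:inf
step 3: dist = v0:inf,v1:26,v2:19,v3:22,v4:inf,v5:inf,v6:0,v7:inf
step 4: dist = v0:inf,v1:26,v2:19,v3:22,v4:inf,v5:45,v6:0,v7:inf
step 5: dist = v0:inf,v1:26,v2:19,v3:22,v4:inf,v5:45,v6:0,v7:inf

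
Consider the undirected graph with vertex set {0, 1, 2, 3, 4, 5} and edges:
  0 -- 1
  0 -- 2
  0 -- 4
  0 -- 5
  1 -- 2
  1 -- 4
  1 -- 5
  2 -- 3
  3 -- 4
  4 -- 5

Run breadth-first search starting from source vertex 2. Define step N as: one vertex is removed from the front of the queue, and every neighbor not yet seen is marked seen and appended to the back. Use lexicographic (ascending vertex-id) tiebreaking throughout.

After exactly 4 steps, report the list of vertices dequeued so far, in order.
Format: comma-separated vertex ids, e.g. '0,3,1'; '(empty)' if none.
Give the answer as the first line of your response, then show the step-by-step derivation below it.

2,0,1,3

step 1: dequeue 2; queue=[0,1,3]; order=2
step 2: dequeue 0; queue=[1,3,4,5]; order=2,0
step 3: dequeue 1; queue=[3,4,5]; order=2,0,1
step 4: dequeue 3; queue=[4,5]; order=2,0,1,3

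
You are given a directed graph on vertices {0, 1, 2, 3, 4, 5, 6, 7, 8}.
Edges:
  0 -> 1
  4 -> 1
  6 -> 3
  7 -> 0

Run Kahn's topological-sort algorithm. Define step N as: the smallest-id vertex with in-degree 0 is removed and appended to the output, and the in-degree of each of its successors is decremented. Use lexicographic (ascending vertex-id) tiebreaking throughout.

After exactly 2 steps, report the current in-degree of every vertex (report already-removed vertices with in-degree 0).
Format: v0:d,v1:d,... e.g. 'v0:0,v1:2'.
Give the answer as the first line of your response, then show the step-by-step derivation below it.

v0:1,v1:1,v2:0,v3:1,v4:0,v5:0,v6:0,v7:0,v8:0

step 1: output 2; order=[2]; indeg=(1,2,0,1,0,0,0,0,0)
step 2: output 4; order=[2,4]; indeg=(1,1,0,1,0,0,0,0,0)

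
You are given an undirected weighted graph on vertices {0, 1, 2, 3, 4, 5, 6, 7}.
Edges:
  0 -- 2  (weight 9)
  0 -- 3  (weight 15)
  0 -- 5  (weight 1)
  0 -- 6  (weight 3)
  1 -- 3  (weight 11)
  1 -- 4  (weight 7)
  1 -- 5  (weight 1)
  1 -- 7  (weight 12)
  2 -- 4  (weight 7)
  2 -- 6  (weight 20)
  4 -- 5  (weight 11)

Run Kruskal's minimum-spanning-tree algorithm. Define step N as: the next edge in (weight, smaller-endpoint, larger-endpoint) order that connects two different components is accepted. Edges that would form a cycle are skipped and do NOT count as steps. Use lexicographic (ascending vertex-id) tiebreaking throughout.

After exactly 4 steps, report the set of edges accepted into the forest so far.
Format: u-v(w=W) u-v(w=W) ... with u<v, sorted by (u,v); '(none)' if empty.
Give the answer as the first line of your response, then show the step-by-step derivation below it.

0-5(w=1) 0-6(w=3) 1-4(w=7) 1-5(w=1)

step 1: add edge 0-5 (w=1); MST = {0-5(w=1)}
step 2: add edge 1-5 (w=1); MST = {0-5(w=1) 1-5(w=1)}
step 3: add edge 0-6 (w=3); MST = {0-5(w=1) 0-6(w=3) 1-5(w=1)}
step 4: add edge 1-4 (w=7); MST = {0-5(w=1) 0-6(w=3) 1-4(w=7) 1-5(w=1)}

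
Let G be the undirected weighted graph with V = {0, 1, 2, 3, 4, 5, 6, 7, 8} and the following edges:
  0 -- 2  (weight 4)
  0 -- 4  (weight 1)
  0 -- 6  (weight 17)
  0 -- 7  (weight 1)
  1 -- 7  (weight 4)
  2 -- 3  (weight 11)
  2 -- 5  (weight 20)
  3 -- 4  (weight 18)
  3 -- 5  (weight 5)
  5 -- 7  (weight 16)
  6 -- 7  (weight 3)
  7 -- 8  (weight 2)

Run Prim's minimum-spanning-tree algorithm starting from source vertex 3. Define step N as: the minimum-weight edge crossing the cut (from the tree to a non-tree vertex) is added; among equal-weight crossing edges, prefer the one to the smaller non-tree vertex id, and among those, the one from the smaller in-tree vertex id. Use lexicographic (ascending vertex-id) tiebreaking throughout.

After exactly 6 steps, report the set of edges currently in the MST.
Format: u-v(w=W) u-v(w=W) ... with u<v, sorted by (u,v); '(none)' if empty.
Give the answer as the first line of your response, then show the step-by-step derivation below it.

0-2(w=4) 0-4(w=1) 0-7(w=1) 2-3(w=11) 3-5(w=5) 7-8(w=2)

step 1: add edge 3-5 (w=5); MST = {3-5(w=5)}
step 2: add edge 2-3 (w=11); MST = {2-3(w=11) 3-5(w=5)}
step 3: add edge 0-2 (w=4); MST = {0-2(w=4) 2-3(w=11) 3-5(w=5)}
step 4: add edge 0-4 (w=1); MST = {0-2(w=4) 0-4(w=1) 2-3(w=11) 3-5(w=5)}
step 5: add edge 0-7 (w=1); MST = {0-2(w=4) 0-4(w=1) 0-7(w=1) 2-3(w=11) 3-5(w=5)}
step 6: add edge 7-8 (w=2); MST = {0-2(w=4) 0-4(w=1) 0-7(w=1) 2-3(w=11) 3-5(w=5) 7-8(w=2)}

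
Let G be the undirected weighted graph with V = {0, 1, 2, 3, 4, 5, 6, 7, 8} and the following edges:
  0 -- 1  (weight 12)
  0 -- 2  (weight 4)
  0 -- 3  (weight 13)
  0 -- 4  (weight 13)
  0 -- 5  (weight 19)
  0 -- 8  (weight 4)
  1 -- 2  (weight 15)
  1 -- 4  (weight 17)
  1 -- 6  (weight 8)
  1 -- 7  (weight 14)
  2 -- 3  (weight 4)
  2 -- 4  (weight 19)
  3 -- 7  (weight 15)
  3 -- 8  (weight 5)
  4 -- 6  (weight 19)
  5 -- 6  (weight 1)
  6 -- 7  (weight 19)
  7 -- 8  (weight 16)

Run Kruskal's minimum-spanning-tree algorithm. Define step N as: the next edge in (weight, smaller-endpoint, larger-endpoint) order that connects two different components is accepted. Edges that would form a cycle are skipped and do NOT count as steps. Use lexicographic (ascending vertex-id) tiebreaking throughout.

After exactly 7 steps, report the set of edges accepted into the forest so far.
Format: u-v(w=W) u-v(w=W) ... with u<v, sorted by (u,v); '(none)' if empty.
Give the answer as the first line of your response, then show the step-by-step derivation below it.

0-1(w=12) 0-2(w=4) 0-4(w=13) 0-8(w=4) 1-6(w=8) 2-3(w=4) 5-6(w=1)

step 1: add edge 5-6 (w=1); MST = {5-6(w=1)}
step 2: add edge 0-2 (w=4); MST = {0-2(w=4) 5-6(w=1)}
step 3: add edge 0-8 (w=4); MST = {0-2(w=4) 0-8(w=4) 5-6(w=1)}
step 4: add edge 2-3 (w=4); MST = {0-2(w=4) 0-8(w=4) 2-3(w=4) 5-6(w=1)}
step 5: add edge 1-6 (w=8); MST = {0-2(w=4) 0-8(w=4) 1-6(w=8) 2-3(w=4) 5-6(w=1)}
step 6: add edge 0-1 (w=12); MST = {0-1(w=12) 0-2(w=4) 0-8(w=4) 1-6(w=8) 2-3(w=4) 5-6(w=1)}
step 7: add edge 0-4 (w=13); MST = {0-1(w=12) 0-2(w=4) 0-4(w=13) 0-8(w=4) 1-6(w=8) 2-3(w=4) 5-6(w=1)}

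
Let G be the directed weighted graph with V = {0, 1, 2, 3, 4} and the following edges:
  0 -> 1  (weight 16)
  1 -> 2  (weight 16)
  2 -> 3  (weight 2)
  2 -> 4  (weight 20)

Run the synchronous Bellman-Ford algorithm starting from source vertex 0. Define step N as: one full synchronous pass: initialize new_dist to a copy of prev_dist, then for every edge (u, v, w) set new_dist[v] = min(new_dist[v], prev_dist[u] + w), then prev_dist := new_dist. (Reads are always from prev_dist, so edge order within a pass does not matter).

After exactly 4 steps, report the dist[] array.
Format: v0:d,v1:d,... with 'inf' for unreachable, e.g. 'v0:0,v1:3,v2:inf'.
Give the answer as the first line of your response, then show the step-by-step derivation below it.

v0:0,v1:16,v2:32,v3:34,v4:52

step 1: dist = v0:0,v1:16,v2:inf,v3:inf,v4:inf
step 2: dist = v0:0,v1:16,v2:32,v3:inf,v4:inf
step 3: dist = v0:0,v1:16,v2:32,v3:34,v4:52
step 4: dist = v0:0,v1:16,v2:32,v3:34,v4:52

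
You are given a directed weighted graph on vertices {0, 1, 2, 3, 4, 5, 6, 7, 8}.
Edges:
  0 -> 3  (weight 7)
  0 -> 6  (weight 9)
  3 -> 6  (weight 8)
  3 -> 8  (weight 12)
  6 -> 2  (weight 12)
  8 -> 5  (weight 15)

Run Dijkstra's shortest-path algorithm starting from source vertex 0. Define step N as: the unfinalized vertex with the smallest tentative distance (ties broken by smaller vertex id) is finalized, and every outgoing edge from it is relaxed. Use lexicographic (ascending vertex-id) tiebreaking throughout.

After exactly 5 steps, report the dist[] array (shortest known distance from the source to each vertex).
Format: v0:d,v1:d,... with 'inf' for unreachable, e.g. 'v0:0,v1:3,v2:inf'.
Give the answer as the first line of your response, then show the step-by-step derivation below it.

v0:0,v1:inf,v2:21,v3:7,v4:inf,v5:34,v6:9,v7:inf,v8:19

step 1: dist = v0:0,v1:inf,v2:inf,v3:7,v4:inf,v5:inf,v6:9,v7:inf,v8:inf
step 2: dist = v0:0,v1:inf,v2:inf,v3:7,v4:inf,v5:inf,v6:9,v7:inf,v8:19
step 3: dist = v0:0,v1:inf,v2:21,v3:7,v4:inf,v5:inf,v6:9,v7:inf,v8:19
step 4: dist = v0:0,v1:inf,v2:21,v3:7,v4:inf,v5:34,v6:9,v7:inf,v8:19
step 5: dist = v0:0,v1:inf,v2:21,v3:7,v4:inf,v5:34,v6:9,v7:inf,v8:19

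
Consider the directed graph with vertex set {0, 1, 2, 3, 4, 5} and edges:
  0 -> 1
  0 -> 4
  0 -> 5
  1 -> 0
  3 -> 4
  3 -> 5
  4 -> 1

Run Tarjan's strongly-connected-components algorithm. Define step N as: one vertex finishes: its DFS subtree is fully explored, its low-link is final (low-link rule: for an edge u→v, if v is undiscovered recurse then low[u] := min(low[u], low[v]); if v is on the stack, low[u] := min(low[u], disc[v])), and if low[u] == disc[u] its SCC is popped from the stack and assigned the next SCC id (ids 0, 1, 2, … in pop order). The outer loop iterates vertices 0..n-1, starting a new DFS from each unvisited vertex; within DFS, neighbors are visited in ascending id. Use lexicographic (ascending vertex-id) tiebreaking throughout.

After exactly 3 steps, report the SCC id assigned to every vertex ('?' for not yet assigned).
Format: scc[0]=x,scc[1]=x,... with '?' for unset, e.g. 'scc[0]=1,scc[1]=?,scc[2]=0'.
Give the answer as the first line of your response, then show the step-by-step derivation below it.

scc[0]=?,scc[1]=?,scc[2]=?,scc[3]=?,scc[4]=?,scc[5]=0

step 1: low=(low[0]=0,low[1]=0,low[2]=?,low[3]=?,low[4]=?,low[5]=?); scc=(scc[0]=?,scc[1]=?,scc[2]=?,scc[3]=?,scc[4]=?,scc[5]=?)
step 2: low=(low[0]=0,low[1]=0,low[2]=?,low[3]=?,low[4]=1,low[5]=?); scc=(scc[0]=?,scc[1]=?,scc[2]=?,scc[3]=?,scc[4]=?,scc[5]=?)
step 3: low=(low[0]=0,low[1]=0,low[2]=?,low[3]=?,low[4]=1,low[5]=3); scc=(scc[0]=?,scc[1]=?,scc[2]=?,scc[3]=?,scc[4]=?,scc[5]=0)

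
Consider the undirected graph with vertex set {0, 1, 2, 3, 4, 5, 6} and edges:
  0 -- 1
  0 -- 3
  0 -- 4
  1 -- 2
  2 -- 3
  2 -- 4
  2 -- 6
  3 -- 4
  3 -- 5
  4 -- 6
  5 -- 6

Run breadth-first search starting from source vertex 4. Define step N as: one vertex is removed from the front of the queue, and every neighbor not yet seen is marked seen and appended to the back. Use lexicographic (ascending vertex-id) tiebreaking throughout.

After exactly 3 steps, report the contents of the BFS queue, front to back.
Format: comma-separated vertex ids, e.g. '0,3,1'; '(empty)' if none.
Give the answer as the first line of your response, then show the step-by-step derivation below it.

3,6,1

step 1: dequeue 4; queue=[0,2,3,6]; order=4
step 2: dequeue 0; queue=[2,3,6,1]; order=4,0
step 3: dequeue 2; queue=[3,6,1]; order=4,0,2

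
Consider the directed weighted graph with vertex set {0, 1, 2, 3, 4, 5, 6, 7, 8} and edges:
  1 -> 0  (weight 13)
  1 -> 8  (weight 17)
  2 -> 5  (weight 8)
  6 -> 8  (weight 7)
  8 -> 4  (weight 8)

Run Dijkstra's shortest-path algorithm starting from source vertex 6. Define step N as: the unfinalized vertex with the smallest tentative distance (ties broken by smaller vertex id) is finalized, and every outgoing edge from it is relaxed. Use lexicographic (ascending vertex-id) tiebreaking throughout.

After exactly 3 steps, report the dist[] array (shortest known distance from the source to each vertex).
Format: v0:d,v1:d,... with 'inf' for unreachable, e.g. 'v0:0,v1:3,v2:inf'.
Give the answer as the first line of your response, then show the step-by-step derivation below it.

v0:inf,v1:inf,v2:inf,v3:inf,v4:15,v5:inf,v6:0,v7:inf,v8:7

step 1: dist = v0:inf,v1:inf,v2:inf,v3:inf,v4:inf,v5:inf,v6:0,v7:inf,v8:7
step 2: dist = v0:inf,v1:inf,v2:inf,v3:inf,v4:15,v5:inf,v6:0,v7:inf,v8:7
step 3: dist = v0:inf,v1:inf,v2:inf,v3:inf,v4:15,v5:inf,v6:0,v7:inf,v8:7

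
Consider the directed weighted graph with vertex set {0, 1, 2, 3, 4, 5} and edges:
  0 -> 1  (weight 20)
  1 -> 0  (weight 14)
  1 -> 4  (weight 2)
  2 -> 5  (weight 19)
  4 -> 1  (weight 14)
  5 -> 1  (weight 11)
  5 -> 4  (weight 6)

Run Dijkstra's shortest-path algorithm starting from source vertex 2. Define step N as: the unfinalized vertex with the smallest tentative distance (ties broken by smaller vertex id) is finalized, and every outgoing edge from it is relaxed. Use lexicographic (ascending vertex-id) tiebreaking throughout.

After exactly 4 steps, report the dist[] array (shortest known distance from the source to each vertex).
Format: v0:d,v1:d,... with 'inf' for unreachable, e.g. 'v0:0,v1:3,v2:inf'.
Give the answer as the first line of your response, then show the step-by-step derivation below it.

v0:44,v1:30,v2:0,v3:inf,v4:25,v5:19

step 1: dist = v0:inf,v1:inf,v2:0,v3:inf,v4:inf,v5:19
step 2: dist = v0:inf,v1:30,v2:0,v3:inf,v4:25,v5:19
step 3: dist = v0:inf,v1:30,v2:0,v3:inf,v4:25,v5:19
step 4: dist = v0:44,v1:30,v2:0,v3:inf,v4:25,v5:19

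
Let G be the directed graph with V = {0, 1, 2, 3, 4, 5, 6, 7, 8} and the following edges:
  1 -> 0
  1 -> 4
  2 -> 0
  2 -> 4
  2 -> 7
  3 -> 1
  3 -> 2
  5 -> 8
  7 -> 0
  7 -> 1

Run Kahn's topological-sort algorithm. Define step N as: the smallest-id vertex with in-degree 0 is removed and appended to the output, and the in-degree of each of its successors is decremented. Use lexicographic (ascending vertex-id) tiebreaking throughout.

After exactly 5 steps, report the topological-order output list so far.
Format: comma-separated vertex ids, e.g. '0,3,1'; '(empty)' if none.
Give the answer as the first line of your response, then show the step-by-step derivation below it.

3,2,5,6,7

step 1: output 3; order=[3]; indeg=(3,1,0,0,2,0,0,1,1)
step 2: output 2; order=[3,2]; indeg=(2,1,0,0,1,0,0,0,1)
step 3: output 5; order=[3,2,5]; indeg=(2,1,0,0,1,0,0,0,0)
step 4: output 6; order=[3,2,5,6]; indeg=(2,1,0,0,1,0,0,0,0)
step 5: output 7; order=[3,2,5,6,7]; indeg=(1,0,0,0,1,0,0,0,0)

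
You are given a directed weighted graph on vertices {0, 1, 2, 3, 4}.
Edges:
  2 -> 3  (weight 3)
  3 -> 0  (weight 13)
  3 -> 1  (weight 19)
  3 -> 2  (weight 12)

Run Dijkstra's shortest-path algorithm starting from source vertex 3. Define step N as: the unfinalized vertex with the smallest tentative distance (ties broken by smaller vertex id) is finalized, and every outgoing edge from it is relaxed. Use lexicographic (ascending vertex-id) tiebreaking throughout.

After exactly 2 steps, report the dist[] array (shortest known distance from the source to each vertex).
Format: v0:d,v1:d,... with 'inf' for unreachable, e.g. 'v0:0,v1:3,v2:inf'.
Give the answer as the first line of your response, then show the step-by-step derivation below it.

v0:13,v1:19,v2:12,v3:0,v4:inf

step 1: dist = v0:13,v1:19,v2:12,v3:0,v4:inf
step 2: dist = v0:13,v1:19,v2:12,v3:0,v4:inf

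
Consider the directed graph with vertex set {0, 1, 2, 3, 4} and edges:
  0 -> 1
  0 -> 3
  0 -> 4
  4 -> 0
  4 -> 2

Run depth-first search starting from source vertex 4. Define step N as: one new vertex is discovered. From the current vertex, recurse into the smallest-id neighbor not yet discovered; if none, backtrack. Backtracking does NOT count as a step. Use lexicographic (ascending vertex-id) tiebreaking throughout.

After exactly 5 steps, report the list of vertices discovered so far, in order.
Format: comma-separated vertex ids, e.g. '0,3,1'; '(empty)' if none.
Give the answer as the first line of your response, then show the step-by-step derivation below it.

4,0,1,3,2

step 1: discover 4; path=4; order=4
step 2: discover 0; path=4>0; order=4,0
step 3: discover 1; path=4>0>1; order=4,0,1
step 4: discover 3; path=4>0>3; order=4,0,1,3
step 5: discover 2; path=4>2; order=4,0,1,3,2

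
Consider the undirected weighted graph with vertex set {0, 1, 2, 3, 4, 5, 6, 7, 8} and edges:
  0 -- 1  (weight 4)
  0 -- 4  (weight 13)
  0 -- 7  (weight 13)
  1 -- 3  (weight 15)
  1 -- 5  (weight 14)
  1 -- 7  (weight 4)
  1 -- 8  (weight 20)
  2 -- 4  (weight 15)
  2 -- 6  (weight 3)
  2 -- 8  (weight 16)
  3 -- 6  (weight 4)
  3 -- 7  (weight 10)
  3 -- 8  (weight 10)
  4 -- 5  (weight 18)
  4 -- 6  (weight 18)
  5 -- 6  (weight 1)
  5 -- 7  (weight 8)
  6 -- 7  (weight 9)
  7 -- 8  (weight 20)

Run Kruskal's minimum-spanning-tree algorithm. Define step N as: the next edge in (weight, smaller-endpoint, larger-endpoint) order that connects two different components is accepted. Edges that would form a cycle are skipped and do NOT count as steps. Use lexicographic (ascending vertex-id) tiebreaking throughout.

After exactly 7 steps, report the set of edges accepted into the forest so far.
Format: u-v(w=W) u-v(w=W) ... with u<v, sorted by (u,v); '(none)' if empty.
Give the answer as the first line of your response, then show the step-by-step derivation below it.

0-1(w=4) 1-7(w=4) 2-6(w=3) 3-6(w=4) 3-8(w=10) 5-6(w=1) 5-7(w=8)

step 1: add edge 5-6 (w=1); MST = {5-6(w=1)}
step 2: add edge 2-6 (w=3); MST = {2-6(w=3) 5-6(w=1)}
step 3: add edge 0-1 (w=4); MST = {0-1(w=4) 2-6(w=3) 5-6(w=1)}
step 4: add edge 1-7 (w=4); MST = {0-1(w=4) 1-7(w=4) 2-6(w=3) 5-6(w=1)}
step 5: add edge 3-6 (w=4); MST = {0-1(w=4) 1-7(w=4) 2-6(w=3) 3-6(w=4) 5-6(w=1)}
step 6: add edge 5-7 (w=8); MST = {0-1(w=4) 1-7(w=4) 2-6(w=3) 3-6(w=4) 5-6(w=1) 5-7(w=8)}
step 7: add edge 3-8 (w=10); MST = {0-1(w=4) 1-7(w=4) 2-6(w=3) 3-6(w=4) 3-8(w=10) 5-6(w=1) 5-7(w=8)}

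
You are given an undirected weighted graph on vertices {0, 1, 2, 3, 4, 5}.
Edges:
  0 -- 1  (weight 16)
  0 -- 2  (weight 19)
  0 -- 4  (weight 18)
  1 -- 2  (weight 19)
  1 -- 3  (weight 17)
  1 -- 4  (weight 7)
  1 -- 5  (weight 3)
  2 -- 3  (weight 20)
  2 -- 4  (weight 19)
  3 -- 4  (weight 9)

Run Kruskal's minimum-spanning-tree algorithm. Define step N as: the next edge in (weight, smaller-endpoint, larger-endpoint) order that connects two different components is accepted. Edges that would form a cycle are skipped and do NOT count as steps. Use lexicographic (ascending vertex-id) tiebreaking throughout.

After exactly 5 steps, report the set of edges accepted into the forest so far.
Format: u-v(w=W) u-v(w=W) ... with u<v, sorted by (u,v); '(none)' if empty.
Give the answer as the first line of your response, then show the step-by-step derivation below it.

0-1(w=16) 0-2(w=19) 1-4(w=7) 1-5(w=3) 3-4(w=9)

step 1: add edge 1-5 (w=3); MST = {1-5(w=3)}
step 2: add edge 1-4 (w=7); MST = {1-4(w=7) 1-5(w=3)}
step 3: add edge 3-4 (w=9); MST = {1-4(w=7) 1-5(w=3) 3-4(w=9)}
step 4: add edge 0-1 (w=16); MST = {0-1(w=16) 1-4(w=7) 1-5(w=3) 3-4(w=9)}
step 5: add edge 0-2 (w=19); MST = {0-1(w=16) 0-2(w=19) 1-4(w=7) 1-5(w=3) 3-4(w=9)}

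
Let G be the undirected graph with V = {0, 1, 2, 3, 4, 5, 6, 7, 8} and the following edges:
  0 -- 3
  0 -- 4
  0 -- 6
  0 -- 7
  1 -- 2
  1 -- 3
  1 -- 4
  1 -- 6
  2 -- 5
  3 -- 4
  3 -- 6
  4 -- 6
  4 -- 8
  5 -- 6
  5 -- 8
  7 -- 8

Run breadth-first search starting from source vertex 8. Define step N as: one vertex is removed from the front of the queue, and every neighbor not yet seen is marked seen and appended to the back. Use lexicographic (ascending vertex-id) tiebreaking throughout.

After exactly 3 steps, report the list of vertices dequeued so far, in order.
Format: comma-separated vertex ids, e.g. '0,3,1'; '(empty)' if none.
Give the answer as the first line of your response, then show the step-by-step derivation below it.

8,4,5

step 1: dequeue 8; queue=[4,5,7]; order=8
step 2: dequeue 4; queue=[5,7,0,1,3,6]; order=8,4
step 3: dequeue 5; queue=[7,0,1,3,6,2]; order=8,4,5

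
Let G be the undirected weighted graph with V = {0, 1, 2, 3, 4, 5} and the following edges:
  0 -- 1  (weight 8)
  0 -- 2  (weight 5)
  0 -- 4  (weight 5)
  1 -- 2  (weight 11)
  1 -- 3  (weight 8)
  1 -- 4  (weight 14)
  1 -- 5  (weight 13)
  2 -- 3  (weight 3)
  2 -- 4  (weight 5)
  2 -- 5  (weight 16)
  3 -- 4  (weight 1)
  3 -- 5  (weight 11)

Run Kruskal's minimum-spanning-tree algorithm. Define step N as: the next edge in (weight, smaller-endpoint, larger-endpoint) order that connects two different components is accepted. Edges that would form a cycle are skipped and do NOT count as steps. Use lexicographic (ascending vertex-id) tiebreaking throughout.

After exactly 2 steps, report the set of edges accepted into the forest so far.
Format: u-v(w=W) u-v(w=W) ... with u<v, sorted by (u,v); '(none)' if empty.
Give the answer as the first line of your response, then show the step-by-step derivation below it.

2-3(w=3) 3-4(w=1)

step 1: add edge 3-4 (w=1); MST = {3-4(w=1)}
step 2: add edge 2-3 (w=3); MST = {2-3(w=3) 3-4(w=1)}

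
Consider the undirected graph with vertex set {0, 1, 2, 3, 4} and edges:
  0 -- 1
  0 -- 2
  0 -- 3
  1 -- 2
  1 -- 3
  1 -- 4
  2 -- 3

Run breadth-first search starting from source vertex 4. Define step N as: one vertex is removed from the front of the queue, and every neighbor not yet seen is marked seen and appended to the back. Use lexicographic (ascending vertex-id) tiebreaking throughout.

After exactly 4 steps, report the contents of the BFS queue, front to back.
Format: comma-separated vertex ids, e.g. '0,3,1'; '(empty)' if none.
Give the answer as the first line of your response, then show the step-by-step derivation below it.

3

step 1: dequeue 4; queue=[1]; order=4
step 2: dequeue 1; queue=[0,2,3]; order=4,1
step 3: dequeue 0; queue=[2,3]; order=4,1,0
step 4: dequeue 2; queue=[3]; order=4,1,0,2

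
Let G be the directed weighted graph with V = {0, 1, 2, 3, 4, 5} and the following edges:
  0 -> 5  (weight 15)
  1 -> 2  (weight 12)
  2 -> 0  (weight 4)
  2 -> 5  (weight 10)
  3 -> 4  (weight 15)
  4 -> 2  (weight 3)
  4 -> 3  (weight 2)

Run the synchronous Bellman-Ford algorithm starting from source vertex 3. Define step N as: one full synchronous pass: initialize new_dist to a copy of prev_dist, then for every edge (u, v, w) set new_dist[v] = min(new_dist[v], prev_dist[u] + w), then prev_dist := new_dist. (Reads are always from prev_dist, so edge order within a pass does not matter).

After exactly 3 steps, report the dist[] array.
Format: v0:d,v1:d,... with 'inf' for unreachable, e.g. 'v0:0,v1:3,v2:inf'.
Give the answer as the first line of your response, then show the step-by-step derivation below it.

v0:22,v1:inf,v2:18,v3:0,v4:15,v5:28

step 1: dist = v0:inf,v1:inf,v2:inf,v3:0,v4:15,v5:inf
step 2: dist = v0:inf,v1:inf,v2:18,v3:0,v4:15,v5:inf
step 3: dist = v0:22,v1:inf,v2:18,v3:0,v4:15,v5:28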